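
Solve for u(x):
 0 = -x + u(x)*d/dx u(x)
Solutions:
 u(x) = -sqrt(C1 + x^2)
 u(x) = sqrt(C1 + x^2)


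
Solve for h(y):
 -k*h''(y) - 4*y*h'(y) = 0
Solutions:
 h(y) = C1 + C2*sqrt(k)*erf(sqrt(2)*y*sqrt(1/k))


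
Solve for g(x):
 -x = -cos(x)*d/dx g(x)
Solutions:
 g(x) = C1 + Integral(x/cos(x), x)


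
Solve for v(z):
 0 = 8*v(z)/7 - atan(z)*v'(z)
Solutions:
 v(z) = C1*exp(8*Integral(1/atan(z), z)/7)


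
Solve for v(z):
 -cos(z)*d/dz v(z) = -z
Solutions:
 v(z) = C1 + Integral(z/cos(z), z)


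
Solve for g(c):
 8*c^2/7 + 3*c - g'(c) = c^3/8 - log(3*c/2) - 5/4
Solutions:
 g(c) = C1 - c^4/32 + 8*c^3/21 + 3*c^2/2 + c*log(c) + c/4 + c*log(3/2)


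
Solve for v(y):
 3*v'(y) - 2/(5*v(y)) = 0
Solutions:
 v(y) = -sqrt(C1 + 60*y)/15
 v(y) = sqrt(C1 + 60*y)/15


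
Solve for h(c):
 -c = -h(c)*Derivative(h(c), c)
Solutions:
 h(c) = -sqrt(C1 + c^2)
 h(c) = sqrt(C1 + c^2)


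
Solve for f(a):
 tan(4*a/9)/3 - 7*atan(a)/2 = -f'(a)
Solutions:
 f(a) = C1 + 7*a*atan(a)/2 - 7*log(a^2 + 1)/4 + 3*log(cos(4*a/9))/4


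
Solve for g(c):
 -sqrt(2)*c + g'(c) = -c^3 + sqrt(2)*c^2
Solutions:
 g(c) = C1 - c^4/4 + sqrt(2)*c^3/3 + sqrt(2)*c^2/2


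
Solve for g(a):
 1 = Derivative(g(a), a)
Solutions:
 g(a) = C1 + a


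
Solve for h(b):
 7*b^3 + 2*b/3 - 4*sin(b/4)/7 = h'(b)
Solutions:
 h(b) = C1 + 7*b^4/4 + b^2/3 + 16*cos(b/4)/7


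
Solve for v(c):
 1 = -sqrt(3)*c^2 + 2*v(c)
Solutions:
 v(c) = sqrt(3)*c^2/2 + 1/2


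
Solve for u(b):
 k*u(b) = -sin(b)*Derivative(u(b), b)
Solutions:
 u(b) = C1*exp(k*(-log(cos(b) - 1) + log(cos(b) + 1))/2)


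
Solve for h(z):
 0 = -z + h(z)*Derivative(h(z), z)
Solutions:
 h(z) = -sqrt(C1 + z^2)
 h(z) = sqrt(C1 + z^2)


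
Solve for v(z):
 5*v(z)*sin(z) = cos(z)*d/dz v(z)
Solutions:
 v(z) = C1/cos(z)^5


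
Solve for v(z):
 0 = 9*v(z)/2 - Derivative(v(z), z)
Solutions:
 v(z) = C1*exp(9*z/2)


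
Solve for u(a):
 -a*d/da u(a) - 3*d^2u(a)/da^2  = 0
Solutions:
 u(a) = C1 + C2*erf(sqrt(6)*a/6)


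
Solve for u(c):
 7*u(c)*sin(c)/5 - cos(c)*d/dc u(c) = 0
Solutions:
 u(c) = C1/cos(c)^(7/5)


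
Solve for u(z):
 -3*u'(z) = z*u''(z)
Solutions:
 u(z) = C1 + C2/z^2


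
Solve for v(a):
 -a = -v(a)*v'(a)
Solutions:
 v(a) = -sqrt(C1 + a^2)
 v(a) = sqrt(C1 + a^2)


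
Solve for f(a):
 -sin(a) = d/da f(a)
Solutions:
 f(a) = C1 + cos(a)


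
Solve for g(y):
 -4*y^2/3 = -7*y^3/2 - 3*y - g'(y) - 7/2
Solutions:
 g(y) = C1 - 7*y^4/8 + 4*y^3/9 - 3*y^2/2 - 7*y/2


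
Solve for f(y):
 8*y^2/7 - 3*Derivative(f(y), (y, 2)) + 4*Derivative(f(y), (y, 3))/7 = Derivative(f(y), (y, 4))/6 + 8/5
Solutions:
 f(y) = C1 + C2*y + 2*y^4/63 + 32*y^3/1323 - 12688*y^2/46305 + (C3*sin(3*sqrt(82)*y/7) + C4*cos(3*sqrt(82)*y/7))*exp(12*y/7)


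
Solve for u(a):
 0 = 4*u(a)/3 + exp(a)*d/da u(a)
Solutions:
 u(a) = C1*exp(4*exp(-a)/3)


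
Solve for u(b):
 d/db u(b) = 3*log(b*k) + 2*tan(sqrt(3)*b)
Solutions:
 u(b) = C1 + 3*b*log(b*k) - 3*b - 2*sqrt(3)*log(cos(sqrt(3)*b))/3


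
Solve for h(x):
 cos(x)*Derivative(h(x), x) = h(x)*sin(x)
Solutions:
 h(x) = C1/cos(x)


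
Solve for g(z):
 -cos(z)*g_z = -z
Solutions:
 g(z) = C1 + Integral(z/cos(z), z)


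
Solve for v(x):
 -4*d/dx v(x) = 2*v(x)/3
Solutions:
 v(x) = C1*exp(-x/6)


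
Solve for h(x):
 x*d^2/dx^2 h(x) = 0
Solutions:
 h(x) = C1 + C2*x


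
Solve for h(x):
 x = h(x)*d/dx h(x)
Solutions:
 h(x) = -sqrt(C1 + x^2)
 h(x) = sqrt(C1 + x^2)


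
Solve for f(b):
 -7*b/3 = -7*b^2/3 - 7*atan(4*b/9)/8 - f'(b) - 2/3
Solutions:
 f(b) = C1 - 7*b^3/9 + 7*b^2/6 - 7*b*atan(4*b/9)/8 - 2*b/3 + 63*log(16*b^2 + 81)/64


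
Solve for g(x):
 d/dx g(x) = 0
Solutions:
 g(x) = C1


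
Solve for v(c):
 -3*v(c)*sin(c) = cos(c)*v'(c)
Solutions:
 v(c) = C1*cos(c)^3


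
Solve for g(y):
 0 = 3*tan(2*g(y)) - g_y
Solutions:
 g(y) = -asin(C1*exp(6*y))/2 + pi/2
 g(y) = asin(C1*exp(6*y))/2


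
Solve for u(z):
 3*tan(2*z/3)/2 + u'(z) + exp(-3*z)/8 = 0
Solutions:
 u(z) = C1 - 9*log(tan(2*z/3)^2 + 1)/8 + exp(-3*z)/24


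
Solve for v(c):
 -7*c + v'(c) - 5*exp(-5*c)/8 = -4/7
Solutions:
 v(c) = C1 + 7*c^2/2 - 4*c/7 - exp(-5*c)/8


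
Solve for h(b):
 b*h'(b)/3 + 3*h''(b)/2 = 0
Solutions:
 h(b) = C1 + C2*erf(b/3)


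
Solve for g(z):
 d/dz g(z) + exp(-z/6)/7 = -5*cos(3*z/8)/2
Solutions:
 g(z) = C1 - 20*sin(3*z/8)/3 + 6*exp(-z/6)/7


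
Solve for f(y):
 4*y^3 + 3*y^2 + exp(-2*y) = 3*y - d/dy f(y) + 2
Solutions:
 f(y) = C1 - y^4 - y^3 + 3*y^2/2 + 2*y + exp(-2*y)/2


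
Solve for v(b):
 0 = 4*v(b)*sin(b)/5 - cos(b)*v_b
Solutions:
 v(b) = C1/cos(b)^(4/5)


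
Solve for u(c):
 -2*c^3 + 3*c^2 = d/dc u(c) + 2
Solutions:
 u(c) = C1 - c^4/2 + c^3 - 2*c


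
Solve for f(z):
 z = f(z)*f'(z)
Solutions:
 f(z) = -sqrt(C1 + z^2)
 f(z) = sqrt(C1 + z^2)


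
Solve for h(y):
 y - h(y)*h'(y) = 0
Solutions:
 h(y) = -sqrt(C1 + y^2)
 h(y) = sqrt(C1 + y^2)


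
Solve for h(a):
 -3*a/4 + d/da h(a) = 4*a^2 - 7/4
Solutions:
 h(a) = C1 + 4*a^3/3 + 3*a^2/8 - 7*a/4


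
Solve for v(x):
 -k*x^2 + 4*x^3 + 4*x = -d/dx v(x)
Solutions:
 v(x) = C1 + k*x^3/3 - x^4 - 2*x^2


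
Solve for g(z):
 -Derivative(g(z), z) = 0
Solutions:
 g(z) = C1


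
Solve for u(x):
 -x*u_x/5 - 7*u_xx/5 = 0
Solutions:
 u(x) = C1 + C2*erf(sqrt(14)*x/14)


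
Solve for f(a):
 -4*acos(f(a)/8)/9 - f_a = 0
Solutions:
 Integral(1/acos(_y/8), (_y, f(a))) = C1 - 4*a/9


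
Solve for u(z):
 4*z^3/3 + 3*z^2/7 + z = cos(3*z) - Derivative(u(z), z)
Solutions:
 u(z) = C1 - z^4/3 - z^3/7 - z^2/2 + sin(3*z)/3


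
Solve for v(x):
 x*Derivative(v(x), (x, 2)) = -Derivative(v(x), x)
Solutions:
 v(x) = C1 + C2*log(x)


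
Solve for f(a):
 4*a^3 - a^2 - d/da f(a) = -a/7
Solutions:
 f(a) = C1 + a^4 - a^3/3 + a^2/14


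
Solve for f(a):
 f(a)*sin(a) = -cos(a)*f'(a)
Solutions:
 f(a) = C1*cos(a)


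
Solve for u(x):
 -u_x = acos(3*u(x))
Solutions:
 Integral(1/acos(3*_y), (_y, u(x))) = C1 - x


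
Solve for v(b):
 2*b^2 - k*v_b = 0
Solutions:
 v(b) = C1 + 2*b^3/(3*k)


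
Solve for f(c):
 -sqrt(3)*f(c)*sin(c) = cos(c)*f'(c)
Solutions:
 f(c) = C1*cos(c)^(sqrt(3))


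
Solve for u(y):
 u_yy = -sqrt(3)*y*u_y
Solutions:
 u(y) = C1 + C2*erf(sqrt(2)*3^(1/4)*y/2)


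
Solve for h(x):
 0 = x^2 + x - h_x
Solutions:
 h(x) = C1 + x^3/3 + x^2/2


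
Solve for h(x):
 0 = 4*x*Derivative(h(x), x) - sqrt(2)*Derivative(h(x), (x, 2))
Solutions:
 h(x) = C1 + C2*erfi(2^(1/4)*x)


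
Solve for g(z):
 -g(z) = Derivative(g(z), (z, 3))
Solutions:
 g(z) = C3*exp(-z) + (C1*sin(sqrt(3)*z/2) + C2*cos(sqrt(3)*z/2))*exp(z/2)


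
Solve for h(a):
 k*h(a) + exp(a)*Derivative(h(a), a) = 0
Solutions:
 h(a) = C1*exp(k*exp(-a))


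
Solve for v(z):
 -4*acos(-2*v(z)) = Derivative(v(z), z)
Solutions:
 Integral(1/acos(-2*_y), (_y, v(z))) = C1 - 4*z


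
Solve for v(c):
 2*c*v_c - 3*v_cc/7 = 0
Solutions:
 v(c) = C1 + C2*erfi(sqrt(21)*c/3)


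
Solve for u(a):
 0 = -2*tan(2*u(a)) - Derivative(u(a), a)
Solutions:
 u(a) = -asin(C1*exp(-4*a))/2 + pi/2
 u(a) = asin(C1*exp(-4*a))/2


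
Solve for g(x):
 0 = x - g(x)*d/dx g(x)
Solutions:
 g(x) = -sqrt(C1 + x^2)
 g(x) = sqrt(C1 + x^2)


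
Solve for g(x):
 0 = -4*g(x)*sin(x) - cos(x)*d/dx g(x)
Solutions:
 g(x) = C1*cos(x)^4


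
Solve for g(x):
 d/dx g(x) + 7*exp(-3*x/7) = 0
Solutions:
 g(x) = C1 + 49*exp(-3*x/7)/3


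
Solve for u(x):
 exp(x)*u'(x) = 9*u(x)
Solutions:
 u(x) = C1*exp(-9*exp(-x))


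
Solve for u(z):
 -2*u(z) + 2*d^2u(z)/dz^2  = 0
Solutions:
 u(z) = C1*exp(-z) + C2*exp(z)


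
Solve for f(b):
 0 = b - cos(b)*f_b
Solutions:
 f(b) = C1 + Integral(b/cos(b), b)


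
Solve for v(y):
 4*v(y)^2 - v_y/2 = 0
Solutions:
 v(y) = -1/(C1 + 8*y)


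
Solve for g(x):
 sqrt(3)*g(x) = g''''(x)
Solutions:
 g(x) = C1*exp(-3^(1/8)*x) + C2*exp(3^(1/8)*x) + C3*sin(3^(1/8)*x) + C4*cos(3^(1/8)*x)


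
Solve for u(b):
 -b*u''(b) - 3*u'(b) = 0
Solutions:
 u(b) = C1 + C2/b^2


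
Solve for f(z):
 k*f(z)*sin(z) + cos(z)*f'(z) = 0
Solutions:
 f(z) = C1*exp(k*log(cos(z)))


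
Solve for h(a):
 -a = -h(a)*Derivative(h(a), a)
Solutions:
 h(a) = -sqrt(C1 + a^2)
 h(a) = sqrt(C1 + a^2)


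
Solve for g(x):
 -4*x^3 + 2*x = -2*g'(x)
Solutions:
 g(x) = C1 + x^4/2 - x^2/2


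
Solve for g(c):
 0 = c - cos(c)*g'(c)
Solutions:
 g(c) = C1 + Integral(c/cos(c), c)


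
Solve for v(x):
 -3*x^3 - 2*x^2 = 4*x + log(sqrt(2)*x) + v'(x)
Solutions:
 v(x) = C1 - 3*x^4/4 - 2*x^3/3 - 2*x^2 - x*log(x) - x*log(2)/2 + x


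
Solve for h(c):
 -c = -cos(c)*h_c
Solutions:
 h(c) = C1 + Integral(c/cos(c), c)


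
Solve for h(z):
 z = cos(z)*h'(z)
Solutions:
 h(z) = C1 + Integral(z/cos(z), z)


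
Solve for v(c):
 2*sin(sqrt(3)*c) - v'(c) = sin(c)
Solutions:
 v(c) = C1 + cos(c) - 2*sqrt(3)*cos(sqrt(3)*c)/3


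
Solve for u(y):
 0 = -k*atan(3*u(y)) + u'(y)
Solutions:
 Integral(1/atan(3*_y), (_y, u(y))) = C1 + k*y


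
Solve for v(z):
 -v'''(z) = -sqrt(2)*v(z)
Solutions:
 v(z) = C3*exp(2^(1/6)*z) + (C1*sin(2^(1/6)*sqrt(3)*z/2) + C2*cos(2^(1/6)*sqrt(3)*z/2))*exp(-2^(1/6)*z/2)


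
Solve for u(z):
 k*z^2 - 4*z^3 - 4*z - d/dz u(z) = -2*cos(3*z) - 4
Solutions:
 u(z) = C1 + k*z^3/3 - z^4 - 2*z^2 + 4*z + 2*sin(3*z)/3


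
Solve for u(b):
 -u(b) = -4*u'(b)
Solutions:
 u(b) = C1*exp(b/4)


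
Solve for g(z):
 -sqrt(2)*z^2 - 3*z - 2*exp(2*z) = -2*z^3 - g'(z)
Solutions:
 g(z) = C1 - z^4/2 + sqrt(2)*z^3/3 + 3*z^2/2 + exp(2*z)


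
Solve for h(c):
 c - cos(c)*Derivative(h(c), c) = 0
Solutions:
 h(c) = C1 + Integral(c/cos(c), c)


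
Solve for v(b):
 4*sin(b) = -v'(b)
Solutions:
 v(b) = C1 + 4*cos(b)


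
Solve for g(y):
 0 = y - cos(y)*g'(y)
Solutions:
 g(y) = C1 + Integral(y/cos(y), y)


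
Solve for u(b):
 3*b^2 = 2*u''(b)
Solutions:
 u(b) = C1 + C2*b + b^4/8


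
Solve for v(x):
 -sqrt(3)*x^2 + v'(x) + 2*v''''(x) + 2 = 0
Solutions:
 v(x) = C1 + C4*exp(-2^(2/3)*x/2) + sqrt(3)*x^3/3 - 2*x + (C2*sin(2^(2/3)*sqrt(3)*x/4) + C3*cos(2^(2/3)*sqrt(3)*x/4))*exp(2^(2/3)*x/4)


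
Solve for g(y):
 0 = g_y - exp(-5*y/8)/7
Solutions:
 g(y) = C1 - 8*exp(-5*y/8)/35


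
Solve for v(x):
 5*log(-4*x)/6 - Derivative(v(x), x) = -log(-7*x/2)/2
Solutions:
 v(x) = C1 + 4*x*log(-x)/3 + x*(-8 + 7*log(2) + 3*log(7))/6


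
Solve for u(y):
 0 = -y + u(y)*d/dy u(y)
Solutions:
 u(y) = -sqrt(C1 + y^2)
 u(y) = sqrt(C1 + y^2)


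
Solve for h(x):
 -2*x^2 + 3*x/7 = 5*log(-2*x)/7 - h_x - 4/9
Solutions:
 h(x) = C1 + 2*x^3/3 - 3*x^2/14 + 5*x*log(-x)/7 + x*(-73 + 45*log(2))/63


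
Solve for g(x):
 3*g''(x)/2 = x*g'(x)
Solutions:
 g(x) = C1 + C2*erfi(sqrt(3)*x/3)


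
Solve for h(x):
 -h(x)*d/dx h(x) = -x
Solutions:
 h(x) = -sqrt(C1 + x^2)
 h(x) = sqrt(C1 + x^2)


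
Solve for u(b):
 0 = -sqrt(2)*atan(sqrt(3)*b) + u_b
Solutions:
 u(b) = C1 + sqrt(2)*(b*atan(sqrt(3)*b) - sqrt(3)*log(3*b^2 + 1)/6)


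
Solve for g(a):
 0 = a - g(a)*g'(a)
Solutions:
 g(a) = -sqrt(C1 + a^2)
 g(a) = sqrt(C1 + a^2)


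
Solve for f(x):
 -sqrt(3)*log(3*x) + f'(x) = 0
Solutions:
 f(x) = C1 + sqrt(3)*x*log(x) - sqrt(3)*x + sqrt(3)*x*log(3)


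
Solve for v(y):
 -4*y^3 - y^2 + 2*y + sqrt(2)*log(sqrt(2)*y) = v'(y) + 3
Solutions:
 v(y) = C1 - y^4 - y^3/3 + y^2 + sqrt(2)*y*log(y) - 3*y - sqrt(2)*y + sqrt(2)*y*log(2)/2


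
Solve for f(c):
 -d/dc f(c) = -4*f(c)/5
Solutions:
 f(c) = C1*exp(4*c/5)


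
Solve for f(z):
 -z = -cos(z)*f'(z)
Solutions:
 f(z) = C1 + Integral(z/cos(z), z)


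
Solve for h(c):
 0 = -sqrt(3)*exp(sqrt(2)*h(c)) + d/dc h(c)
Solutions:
 h(c) = sqrt(2)*(2*log(-1/(C1 + sqrt(3)*c)) - log(2))/4


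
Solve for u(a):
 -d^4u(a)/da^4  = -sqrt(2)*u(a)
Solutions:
 u(a) = C1*exp(-2^(1/8)*a) + C2*exp(2^(1/8)*a) + C3*sin(2^(1/8)*a) + C4*cos(2^(1/8)*a)


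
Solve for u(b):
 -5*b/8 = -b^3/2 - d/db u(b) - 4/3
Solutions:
 u(b) = C1 - b^4/8 + 5*b^2/16 - 4*b/3


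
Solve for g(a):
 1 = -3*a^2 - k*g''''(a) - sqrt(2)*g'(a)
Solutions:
 g(a) = C1 + C2*exp(2^(1/6)*a*(-1/k)^(1/3)) + C3*exp(2^(1/6)*a*(-1/k)^(1/3)*(-1 + sqrt(3)*I)/2) + C4*exp(-2^(1/6)*a*(-1/k)^(1/3)*(1 + sqrt(3)*I)/2) - sqrt(2)*a^3/2 - sqrt(2)*a/2


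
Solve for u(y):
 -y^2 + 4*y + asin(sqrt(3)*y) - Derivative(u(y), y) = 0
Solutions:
 u(y) = C1 - y^3/3 + 2*y^2 + y*asin(sqrt(3)*y) + sqrt(3)*sqrt(1 - 3*y^2)/3


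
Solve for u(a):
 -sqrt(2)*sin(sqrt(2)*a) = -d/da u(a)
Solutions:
 u(a) = C1 - cos(sqrt(2)*a)


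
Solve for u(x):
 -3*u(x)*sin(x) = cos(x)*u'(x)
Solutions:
 u(x) = C1*cos(x)^3


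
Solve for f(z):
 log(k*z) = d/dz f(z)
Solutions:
 f(z) = C1 + z*log(k*z) - z


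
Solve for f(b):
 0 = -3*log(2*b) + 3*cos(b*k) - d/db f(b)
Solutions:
 f(b) = C1 - 3*b*log(b) - 3*b*log(2) + 3*b + 3*Piecewise((sin(b*k)/k, Ne(k, 0)), (b, True))


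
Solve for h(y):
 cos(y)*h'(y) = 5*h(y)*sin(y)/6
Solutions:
 h(y) = C1/cos(y)^(5/6)


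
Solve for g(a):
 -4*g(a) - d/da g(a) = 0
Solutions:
 g(a) = C1*exp(-4*a)


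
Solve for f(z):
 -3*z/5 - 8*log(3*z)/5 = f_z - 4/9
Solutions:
 f(z) = C1 - 3*z^2/10 - 8*z*log(z)/5 - 8*z*log(3)/5 + 92*z/45


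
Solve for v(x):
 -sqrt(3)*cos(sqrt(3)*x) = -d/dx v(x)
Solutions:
 v(x) = C1 + sin(sqrt(3)*x)


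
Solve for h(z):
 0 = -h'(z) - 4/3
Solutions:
 h(z) = C1 - 4*z/3


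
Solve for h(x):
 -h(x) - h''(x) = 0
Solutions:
 h(x) = C1*sin(x) + C2*cos(x)


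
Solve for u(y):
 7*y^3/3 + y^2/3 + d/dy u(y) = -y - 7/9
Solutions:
 u(y) = C1 - 7*y^4/12 - y^3/9 - y^2/2 - 7*y/9


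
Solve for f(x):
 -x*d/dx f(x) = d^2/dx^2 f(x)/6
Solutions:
 f(x) = C1 + C2*erf(sqrt(3)*x)


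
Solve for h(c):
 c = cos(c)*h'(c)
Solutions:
 h(c) = C1 + Integral(c/cos(c), c)


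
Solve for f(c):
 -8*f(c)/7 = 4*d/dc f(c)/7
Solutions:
 f(c) = C1*exp(-2*c)


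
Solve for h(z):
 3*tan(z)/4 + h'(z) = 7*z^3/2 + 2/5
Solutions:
 h(z) = C1 + 7*z^4/8 + 2*z/5 + 3*log(cos(z))/4


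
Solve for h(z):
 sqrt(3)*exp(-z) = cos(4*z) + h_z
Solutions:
 h(z) = C1 - sin(4*z)/4 - sqrt(3)*exp(-z)


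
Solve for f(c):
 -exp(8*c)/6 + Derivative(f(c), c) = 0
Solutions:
 f(c) = C1 + exp(8*c)/48


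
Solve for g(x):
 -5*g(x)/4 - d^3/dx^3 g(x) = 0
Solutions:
 g(x) = C3*exp(-10^(1/3)*x/2) + (C1*sin(10^(1/3)*sqrt(3)*x/4) + C2*cos(10^(1/3)*sqrt(3)*x/4))*exp(10^(1/3)*x/4)


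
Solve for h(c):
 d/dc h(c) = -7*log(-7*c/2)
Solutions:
 h(c) = C1 - 7*c*log(-c) + 7*c*(-log(7) + log(2) + 1)


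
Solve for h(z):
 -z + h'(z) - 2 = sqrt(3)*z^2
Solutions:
 h(z) = C1 + sqrt(3)*z^3/3 + z^2/2 + 2*z


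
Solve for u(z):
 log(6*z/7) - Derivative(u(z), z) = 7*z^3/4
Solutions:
 u(z) = C1 - 7*z^4/16 + z*log(z) - z + z*log(6/7)


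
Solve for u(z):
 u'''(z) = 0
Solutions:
 u(z) = C1 + C2*z + C3*z^2


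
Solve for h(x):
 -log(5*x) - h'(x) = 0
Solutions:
 h(x) = C1 - x*log(x) - x*log(5) + x


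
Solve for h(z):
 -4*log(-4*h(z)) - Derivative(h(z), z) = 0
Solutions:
 Integral(1/(log(-_y) + 2*log(2)), (_y, h(z)))/4 = C1 - z


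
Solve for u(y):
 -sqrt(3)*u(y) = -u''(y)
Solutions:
 u(y) = C1*exp(-3^(1/4)*y) + C2*exp(3^(1/4)*y)


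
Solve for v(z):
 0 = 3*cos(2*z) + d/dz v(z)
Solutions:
 v(z) = C1 - 3*sin(2*z)/2


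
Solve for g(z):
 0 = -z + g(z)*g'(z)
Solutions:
 g(z) = -sqrt(C1 + z^2)
 g(z) = sqrt(C1 + z^2)


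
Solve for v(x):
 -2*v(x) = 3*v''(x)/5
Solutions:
 v(x) = C1*sin(sqrt(30)*x/3) + C2*cos(sqrt(30)*x/3)


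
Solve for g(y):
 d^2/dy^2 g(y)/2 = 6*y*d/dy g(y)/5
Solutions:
 g(y) = C1 + C2*erfi(sqrt(30)*y/5)


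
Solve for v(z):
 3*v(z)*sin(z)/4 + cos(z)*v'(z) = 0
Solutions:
 v(z) = C1*cos(z)^(3/4)


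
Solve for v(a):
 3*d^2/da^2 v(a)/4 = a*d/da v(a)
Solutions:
 v(a) = C1 + C2*erfi(sqrt(6)*a/3)


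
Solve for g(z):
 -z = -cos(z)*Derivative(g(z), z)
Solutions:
 g(z) = C1 + Integral(z/cos(z), z)


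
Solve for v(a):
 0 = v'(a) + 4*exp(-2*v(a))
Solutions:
 v(a) = log(-sqrt(C1 - 8*a))
 v(a) = log(C1 - 8*a)/2


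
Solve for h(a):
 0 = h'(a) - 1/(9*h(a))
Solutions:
 h(a) = -sqrt(C1 + 2*a)/3
 h(a) = sqrt(C1 + 2*a)/3


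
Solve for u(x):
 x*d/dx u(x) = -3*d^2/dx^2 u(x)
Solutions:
 u(x) = C1 + C2*erf(sqrt(6)*x/6)


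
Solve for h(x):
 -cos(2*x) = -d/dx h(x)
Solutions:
 h(x) = C1 + sin(2*x)/2


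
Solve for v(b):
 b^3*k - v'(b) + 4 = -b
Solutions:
 v(b) = C1 + b^4*k/4 + b^2/2 + 4*b


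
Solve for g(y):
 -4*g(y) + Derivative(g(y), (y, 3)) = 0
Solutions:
 g(y) = C3*exp(2^(2/3)*y) + (C1*sin(2^(2/3)*sqrt(3)*y/2) + C2*cos(2^(2/3)*sqrt(3)*y/2))*exp(-2^(2/3)*y/2)


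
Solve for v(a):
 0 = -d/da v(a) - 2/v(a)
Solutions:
 v(a) = -sqrt(C1 - 4*a)
 v(a) = sqrt(C1 - 4*a)


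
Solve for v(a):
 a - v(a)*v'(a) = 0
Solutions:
 v(a) = -sqrt(C1 + a^2)
 v(a) = sqrt(C1 + a^2)


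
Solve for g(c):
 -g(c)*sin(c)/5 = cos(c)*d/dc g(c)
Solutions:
 g(c) = C1*cos(c)^(1/5)


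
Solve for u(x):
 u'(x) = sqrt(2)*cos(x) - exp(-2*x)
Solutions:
 u(x) = C1 + sqrt(2)*sin(x) + exp(-2*x)/2


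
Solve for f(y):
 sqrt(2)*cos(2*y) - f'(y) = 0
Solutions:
 f(y) = C1 + sqrt(2)*sin(2*y)/2


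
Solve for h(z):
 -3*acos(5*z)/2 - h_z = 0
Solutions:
 h(z) = C1 - 3*z*acos(5*z)/2 + 3*sqrt(1 - 25*z^2)/10


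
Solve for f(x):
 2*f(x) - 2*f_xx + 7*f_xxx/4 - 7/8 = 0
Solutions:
 f(x) = C1*exp(x*(32*2^(1/3)/(21*sqrt(3201) + 1195)^(1/3) + 16 + 2^(2/3)*(21*sqrt(3201) + 1195)^(1/3))/42)*sin(2^(1/3)*sqrt(3)*x*(-2^(1/3)*(21*sqrt(3201) + 1195)^(1/3) + 32/(21*sqrt(3201) + 1195)^(1/3))/42) + C2*exp(x*(32*2^(1/3)/(21*sqrt(3201) + 1195)^(1/3) + 16 + 2^(2/3)*(21*sqrt(3201) + 1195)^(1/3))/42)*cos(2^(1/3)*sqrt(3)*x*(-2^(1/3)*(21*sqrt(3201) + 1195)^(1/3) + 32/(21*sqrt(3201) + 1195)^(1/3))/42) + C3*exp(x*(-2^(2/3)*(21*sqrt(3201) + 1195)^(1/3) - 32*2^(1/3)/(21*sqrt(3201) + 1195)^(1/3) + 8)/21) + 7/16


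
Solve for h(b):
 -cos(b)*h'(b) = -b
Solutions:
 h(b) = C1 + Integral(b/cos(b), b)


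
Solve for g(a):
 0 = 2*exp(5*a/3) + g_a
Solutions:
 g(a) = C1 - 6*exp(5*a/3)/5


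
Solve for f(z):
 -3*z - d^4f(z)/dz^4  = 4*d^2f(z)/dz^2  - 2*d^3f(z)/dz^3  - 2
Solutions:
 f(z) = C1 + C2*z - z^3/8 + z^2/16 + (C3*sin(sqrt(3)*z) + C4*cos(sqrt(3)*z))*exp(z)


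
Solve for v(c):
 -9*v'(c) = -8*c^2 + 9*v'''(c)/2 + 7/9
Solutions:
 v(c) = C1 + C2*sin(sqrt(2)*c) + C3*cos(sqrt(2)*c) + 8*c^3/27 - 79*c/81


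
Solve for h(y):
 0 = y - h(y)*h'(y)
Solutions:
 h(y) = -sqrt(C1 + y^2)
 h(y) = sqrt(C1 + y^2)


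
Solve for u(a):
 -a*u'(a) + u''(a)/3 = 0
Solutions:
 u(a) = C1 + C2*erfi(sqrt(6)*a/2)


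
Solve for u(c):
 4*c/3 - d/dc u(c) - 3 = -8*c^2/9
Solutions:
 u(c) = C1 + 8*c^3/27 + 2*c^2/3 - 3*c


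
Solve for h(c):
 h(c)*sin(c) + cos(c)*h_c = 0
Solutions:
 h(c) = C1*cos(c)


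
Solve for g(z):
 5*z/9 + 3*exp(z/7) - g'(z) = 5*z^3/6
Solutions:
 g(z) = C1 - 5*z^4/24 + 5*z^2/18 + 21*exp(z/7)


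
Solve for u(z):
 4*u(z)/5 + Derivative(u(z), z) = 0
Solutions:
 u(z) = C1*exp(-4*z/5)


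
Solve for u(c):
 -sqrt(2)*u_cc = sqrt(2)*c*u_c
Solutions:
 u(c) = C1 + C2*erf(sqrt(2)*c/2)


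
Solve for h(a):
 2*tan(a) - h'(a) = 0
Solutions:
 h(a) = C1 - 2*log(cos(a))


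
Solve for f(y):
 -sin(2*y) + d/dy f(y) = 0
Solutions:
 f(y) = C1 - cos(2*y)/2


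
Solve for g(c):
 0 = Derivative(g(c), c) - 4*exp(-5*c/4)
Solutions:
 g(c) = C1 - 16*exp(-5*c/4)/5


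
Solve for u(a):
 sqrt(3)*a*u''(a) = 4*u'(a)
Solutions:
 u(a) = C1 + C2*a^(1 + 4*sqrt(3)/3)


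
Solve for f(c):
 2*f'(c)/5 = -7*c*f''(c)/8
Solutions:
 f(c) = C1 + C2*c^(19/35)


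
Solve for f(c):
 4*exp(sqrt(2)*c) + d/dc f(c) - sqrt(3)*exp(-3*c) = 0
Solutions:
 f(c) = C1 - 2*sqrt(2)*exp(sqrt(2)*c) - sqrt(3)*exp(-3*c)/3


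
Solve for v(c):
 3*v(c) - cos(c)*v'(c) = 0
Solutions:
 v(c) = C1*(sin(c) + 1)^(3/2)/(sin(c) - 1)^(3/2)


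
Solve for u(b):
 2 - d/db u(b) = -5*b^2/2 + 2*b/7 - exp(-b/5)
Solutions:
 u(b) = C1 + 5*b^3/6 - b^2/7 + 2*b - 5*exp(-b/5)


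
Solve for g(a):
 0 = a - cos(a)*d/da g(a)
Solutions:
 g(a) = C1 + Integral(a/cos(a), a)


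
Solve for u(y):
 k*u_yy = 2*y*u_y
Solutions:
 u(y) = C1 + C2*erf(y*sqrt(-1/k))/sqrt(-1/k)


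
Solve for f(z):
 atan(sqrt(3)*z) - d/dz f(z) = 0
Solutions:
 f(z) = C1 + z*atan(sqrt(3)*z) - sqrt(3)*log(3*z^2 + 1)/6


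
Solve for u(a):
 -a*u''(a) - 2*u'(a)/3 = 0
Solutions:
 u(a) = C1 + C2*a^(1/3)


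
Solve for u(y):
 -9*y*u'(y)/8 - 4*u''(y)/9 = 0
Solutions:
 u(y) = C1 + C2*erf(9*y/8)


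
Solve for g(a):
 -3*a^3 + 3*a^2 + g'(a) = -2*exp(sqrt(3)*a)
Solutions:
 g(a) = C1 + 3*a^4/4 - a^3 - 2*sqrt(3)*exp(sqrt(3)*a)/3


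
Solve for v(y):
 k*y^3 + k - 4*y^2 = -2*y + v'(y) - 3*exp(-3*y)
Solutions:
 v(y) = C1 + k*y^4/4 + k*y - 4*y^3/3 + y^2 - exp(-3*y)


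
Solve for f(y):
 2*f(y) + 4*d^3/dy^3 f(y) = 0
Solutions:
 f(y) = C3*exp(-2^(2/3)*y/2) + (C1*sin(2^(2/3)*sqrt(3)*y/4) + C2*cos(2^(2/3)*sqrt(3)*y/4))*exp(2^(2/3)*y/4)


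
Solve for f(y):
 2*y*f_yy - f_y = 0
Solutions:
 f(y) = C1 + C2*y^(3/2)


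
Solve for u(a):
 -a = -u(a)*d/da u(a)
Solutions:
 u(a) = -sqrt(C1 + a^2)
 u(a) = sqrt(C1 + a^2)


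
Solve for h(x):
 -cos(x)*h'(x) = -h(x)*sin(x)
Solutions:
 h(x) = C1/cos(x)


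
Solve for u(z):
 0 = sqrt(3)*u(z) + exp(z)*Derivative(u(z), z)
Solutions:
 u(z) = C1*exp(sqrt(3)*exp(-z))


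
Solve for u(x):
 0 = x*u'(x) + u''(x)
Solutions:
 u(x) = C1 + C2*erf(sqrt(2)*x/2)


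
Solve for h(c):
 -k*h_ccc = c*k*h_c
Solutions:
 h(c) = C1 + Integral(C2*airyai(-c) + C3*airybi(-c), c)


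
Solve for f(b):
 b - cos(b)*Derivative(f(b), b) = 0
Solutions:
 f(b) = C1 + Integral(b/cos(b), b)


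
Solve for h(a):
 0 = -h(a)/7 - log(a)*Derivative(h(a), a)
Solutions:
 h(a) = C1*exp(-li(a)/7)


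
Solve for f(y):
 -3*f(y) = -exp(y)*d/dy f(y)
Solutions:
 f(y) = C1*exp(-3*exp(-y))


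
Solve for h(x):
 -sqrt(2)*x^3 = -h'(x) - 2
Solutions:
 h(x) = C1 + sqrt(2)*x^4/4 - 2*x


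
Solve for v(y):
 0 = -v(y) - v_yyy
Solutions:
 v(y) = C3*exp(-y) + (C1*sin(sqrt(3)*y/2) + C2*cos(sqrt(3)*y/2))*exp(y/2)


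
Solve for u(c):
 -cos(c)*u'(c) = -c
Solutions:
 u(c) = C1 + Integral(c/cos(c), c)


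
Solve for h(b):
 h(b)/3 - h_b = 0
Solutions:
 h(b) = C1*exp(b/3)


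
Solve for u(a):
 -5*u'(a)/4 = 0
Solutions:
 u(a) = C1


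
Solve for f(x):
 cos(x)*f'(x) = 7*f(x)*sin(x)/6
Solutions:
 f(x) = C1/cos(x)^(7/6)


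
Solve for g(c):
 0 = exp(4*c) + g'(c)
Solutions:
 g(c) = C1 - exp(4*c)/4


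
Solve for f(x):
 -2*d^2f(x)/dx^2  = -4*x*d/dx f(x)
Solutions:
 f(x) = C1 + C2*erfi(x)


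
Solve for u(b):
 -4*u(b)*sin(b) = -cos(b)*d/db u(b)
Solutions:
 u(b) = C1/cos(b)^4


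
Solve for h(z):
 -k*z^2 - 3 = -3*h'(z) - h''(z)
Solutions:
 h(z) = C1 + C2*exp(-3*z) + k*z^3/9 - k*z^2/9 + 2*k*z/27 + z


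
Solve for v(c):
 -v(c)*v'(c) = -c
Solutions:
 v(c) = -sqrt(C1 + c^2)
 v(c) = sqrt(C1 + c^2)


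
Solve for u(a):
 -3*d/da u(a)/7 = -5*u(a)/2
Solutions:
 u(a) = C1*exp(35*a/6)


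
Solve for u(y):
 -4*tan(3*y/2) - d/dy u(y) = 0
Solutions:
 u(y) = C1 + 8*log(cos(3*y/2))/3


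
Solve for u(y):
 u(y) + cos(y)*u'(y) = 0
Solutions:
 u(y) = C1*sqrt(sin(y) - 1)/sqrt(sin(y) + 1)


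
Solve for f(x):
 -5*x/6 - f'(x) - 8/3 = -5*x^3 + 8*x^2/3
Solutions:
 f(x) = C1 + 5*x^4/4 - 8*x^3/9 - 5*x^2/12 - 8*x/3


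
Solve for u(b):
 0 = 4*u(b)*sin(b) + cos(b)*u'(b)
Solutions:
 u(b) = C1*cos(b)^4


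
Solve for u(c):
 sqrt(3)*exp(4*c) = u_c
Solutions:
 u(c) = C1 + sqrt(3)*exp(4*c)/4


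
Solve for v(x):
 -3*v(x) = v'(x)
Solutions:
 v(x) = C1*exp(-3*x)


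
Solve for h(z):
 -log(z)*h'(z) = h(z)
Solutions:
 h(z) = C1*exp(-li(z))


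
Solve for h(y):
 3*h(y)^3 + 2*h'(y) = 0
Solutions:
 h(y) = -sqrt(-1/(C1 - 3*y))
 h(y) = sqrt(-1/(C1 - 3*y))


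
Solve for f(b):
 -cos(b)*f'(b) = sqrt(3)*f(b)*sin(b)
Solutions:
 f(b) = C1*cos(b)^(sqrt(3))


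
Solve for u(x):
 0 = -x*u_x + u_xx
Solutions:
 u(x) = C1 + C2*erfi(sqrt(2)*x/2)


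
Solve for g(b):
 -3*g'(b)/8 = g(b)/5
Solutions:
 g(b) = C1*exp(-8*b/15)


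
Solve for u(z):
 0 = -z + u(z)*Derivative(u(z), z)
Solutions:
 u(z) = -sqrt(C1 + z^2)
 u(z) = sqrt(C1 + z^2)


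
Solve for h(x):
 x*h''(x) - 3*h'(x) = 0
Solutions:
 h(x) = C1 + C2*x^4


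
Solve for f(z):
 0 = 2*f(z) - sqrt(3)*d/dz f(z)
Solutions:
 f(z) = C1*exp(2*sqrt(3)*z/3)


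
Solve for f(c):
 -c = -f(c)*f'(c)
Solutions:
 f(c) = -sqrt(C1 + c^2)
 f(c) = sqrt(C1 + c^2)


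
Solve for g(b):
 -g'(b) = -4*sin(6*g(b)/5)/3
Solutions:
 -4*b/3 + 5*log(cos(6*g(b)/5) - 1)/12 - 5*log(cos(6*g(b)/5) + 1)/12 = C1


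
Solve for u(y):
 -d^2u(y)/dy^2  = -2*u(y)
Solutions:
 u(y) = C1*exp(-sqrt(2)*y) + C2*exp(sqrt(2)*y)


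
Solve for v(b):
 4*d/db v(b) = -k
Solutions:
 v(b) = C1 - b*k/4


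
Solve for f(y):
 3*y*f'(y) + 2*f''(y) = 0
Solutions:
 f(y) = C1 + C2*erf(sqrt(3)*y/2)


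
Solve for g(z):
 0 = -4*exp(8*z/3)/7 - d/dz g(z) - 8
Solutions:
 g(z) = C1 - 8*z - 3*exp(8*z/3)/14


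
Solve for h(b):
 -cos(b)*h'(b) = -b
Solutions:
 h(b) = C1 + Integral(b/cos(b), b)


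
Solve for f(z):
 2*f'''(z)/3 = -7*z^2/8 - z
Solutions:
 f(z) = C1 + C2*z + C3*z^2 - 7*z^5/320 - z^4/16


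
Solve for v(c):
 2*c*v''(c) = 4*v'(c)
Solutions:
 v(c) = C1 + C2*c^3


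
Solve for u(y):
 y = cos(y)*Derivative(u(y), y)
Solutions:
 u(y) = C1 + Integral(y/cos(y), y)


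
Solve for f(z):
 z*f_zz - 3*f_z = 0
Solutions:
 f(z) = C1 + C2*z^4


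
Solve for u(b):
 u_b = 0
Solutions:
 u(b) = C1


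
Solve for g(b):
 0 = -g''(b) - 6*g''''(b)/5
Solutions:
 g(b) = C1 + C2*b + C3*sin(sqrt(30)*b/6) + C4*cos(sqrt(30)*b/6)


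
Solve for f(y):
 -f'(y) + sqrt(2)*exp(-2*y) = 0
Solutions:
 f(y) = C1 - sqrt(2)*exp(-2*y)/2


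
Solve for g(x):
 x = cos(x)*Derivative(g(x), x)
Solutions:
 g(x) = C1 + Integral(x/cos(x), x)


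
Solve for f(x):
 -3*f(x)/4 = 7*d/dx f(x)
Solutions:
 f(x) = C1*exp(-3*x/28)


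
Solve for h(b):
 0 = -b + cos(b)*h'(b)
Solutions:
 h(b) = C1 + Integral(b/cos(b), b)


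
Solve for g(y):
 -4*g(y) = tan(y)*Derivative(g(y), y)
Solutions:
 g(y) = C1/sin(y)^4


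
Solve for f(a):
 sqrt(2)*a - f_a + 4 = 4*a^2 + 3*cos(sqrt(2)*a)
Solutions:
 f(a) = C1 - 4*a^3/3 + sqrt(2)*a^2/2 + 4*a - 3*sqrt(2)*sin(sqrt(2)*a)/2


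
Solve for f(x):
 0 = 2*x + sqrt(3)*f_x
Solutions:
 f(x) = C1 - sqrt(3)*x^2/3


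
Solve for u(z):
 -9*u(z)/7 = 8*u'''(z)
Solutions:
 u(z) = C3*exp(-21^(2/3)*z/14) + (C1*sin(3*3^(1/6)*7^(2/3)*z/28) + C2*cos(3*3^(1/6)*7^(2/3)*z/28))*exp(21^(2/3)*z/28)


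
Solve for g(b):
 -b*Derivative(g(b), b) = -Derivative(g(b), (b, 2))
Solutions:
 g(b) = C1 + C2*erfi(sqrt(2)*b/2)


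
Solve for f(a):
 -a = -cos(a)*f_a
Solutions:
 f(a) = C1 + Integral(a/cos(a), a)


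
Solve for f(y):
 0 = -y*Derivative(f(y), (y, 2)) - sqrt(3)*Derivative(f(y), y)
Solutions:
 f(y) = C1 + C2*y^(1 - sqrt(3))


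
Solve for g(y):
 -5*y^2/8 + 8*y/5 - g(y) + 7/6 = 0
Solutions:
 g(y) = -5*y^2/8 + 8*y/5 + 7/6


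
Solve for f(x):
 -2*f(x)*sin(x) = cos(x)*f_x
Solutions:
 f(x) = C1*cos(x)^2


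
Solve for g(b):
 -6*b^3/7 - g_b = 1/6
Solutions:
 g(b) = C1 - 3*b^4/14 - b/6


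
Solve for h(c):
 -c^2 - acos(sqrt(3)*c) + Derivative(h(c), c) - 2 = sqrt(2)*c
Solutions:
 h(c) = C1 + c^3/3 + sqrt(2)*c^2/2 + c*acos(sqrt(3)*c) + 2*c - sqrt(3)*sqrt(1 - 3*c^2)/3


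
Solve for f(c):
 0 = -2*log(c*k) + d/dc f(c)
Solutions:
 f(c) = C1 + 2*c*log(c*k) - 2*c


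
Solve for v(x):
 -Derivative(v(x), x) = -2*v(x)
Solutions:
 v(x) = C1*exp(2*x)


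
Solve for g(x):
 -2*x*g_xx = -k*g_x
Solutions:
 g(x) = C1 + x^(re(k)/2 + 1)*(C2*sin(log(x)*Abs(im(k))/2) + C3*cos(log(x)*im(k)/2))


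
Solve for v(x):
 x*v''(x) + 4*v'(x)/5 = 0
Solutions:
 v(x) = C1 + C2*x^(1/5)


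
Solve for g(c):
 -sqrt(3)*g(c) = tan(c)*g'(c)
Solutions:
 g(c) = C1/sin(c)^(sqrt(3))


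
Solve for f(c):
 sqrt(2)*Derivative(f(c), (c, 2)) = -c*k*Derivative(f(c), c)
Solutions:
 f(c) = Piecewise((-2^(3/4)*sqrt(pi)*C1*erf(2^(1/4)*c*sqrt(k)/2)/(2*sqrt(k)) - C2, (k > 0) | (k < 0)), (-C1*c - C2, True))


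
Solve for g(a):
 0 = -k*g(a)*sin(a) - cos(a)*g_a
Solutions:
 g(a) = C1*exp(k*log(cos(a)))


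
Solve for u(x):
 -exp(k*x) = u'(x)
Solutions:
 u(x) = C1 - exp(k*x)/k


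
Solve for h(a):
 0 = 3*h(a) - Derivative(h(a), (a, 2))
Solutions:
 h(a) = C1*exp(-sqrt(3)*a) + C2*exp(sqrt(3)*a)


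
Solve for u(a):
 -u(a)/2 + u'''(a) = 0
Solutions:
 u(a) = C3*exp(2^(2/3)*a/2) + (C1*sin(2^(2/3)*sqrt(3)*a/4) + C2*cos(2^(2/3)*sqrt(3)*a/4))*exp(-2^(2/3)*a/4)


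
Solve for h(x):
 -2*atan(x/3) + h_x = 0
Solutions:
 h(x) = C1 + 2*x*atan(x/3) - 3*log(x^2 + 9)


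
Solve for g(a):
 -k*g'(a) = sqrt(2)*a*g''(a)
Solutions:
 g(a) = C1 + a^(-sqrt(2)*re(k)/2 + 1)*(C2*sin(sqrt(2)*log(a)*Abs(im(k))/2) + C3*cos(sqrt(2)*log(a)*im(k)/2))


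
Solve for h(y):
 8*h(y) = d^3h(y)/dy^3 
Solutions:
 h(y) = C3*exp(2*y) + (C1*sin(sqrt(3)*y) + C2*cos(sqrt(3)*y))*exp(-y)


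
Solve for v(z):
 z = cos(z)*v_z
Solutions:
 v(z) = C1 + Integral(z/cos(z), z)


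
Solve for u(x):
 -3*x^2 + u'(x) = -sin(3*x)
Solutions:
 u(x) = C1 + x^3 + cos(3*x)/3


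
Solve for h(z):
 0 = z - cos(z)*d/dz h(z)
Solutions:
 h(z) = C1 + Integral(z/cos(z), z)


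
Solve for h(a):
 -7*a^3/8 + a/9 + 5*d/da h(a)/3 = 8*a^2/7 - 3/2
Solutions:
 h(a) = C1 + 21*a^4/160 + 8*a^3/35 - a^2/30 - 9*a/10


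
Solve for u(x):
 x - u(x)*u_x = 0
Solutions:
 u(x) = -sqrt(C1 + x^2)
 u(x) = sqrt(C1 + x^2)


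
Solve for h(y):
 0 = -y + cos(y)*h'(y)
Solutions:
 h(y) = C1 + Integral(y/cos(y), y)


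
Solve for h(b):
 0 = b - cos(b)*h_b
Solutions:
 h(b) = C1 + Integral(b/cos(b), b)


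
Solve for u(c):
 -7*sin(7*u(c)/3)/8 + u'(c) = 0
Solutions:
 -7*c/8 + 3*log(cos(7*u(c)/3) - 1)/14 - 3*log(cos(7*u(c)/3) + 1)/14 = C1


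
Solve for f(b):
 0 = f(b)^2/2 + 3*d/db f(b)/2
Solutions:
 f(b) = 3/(C1 + b)


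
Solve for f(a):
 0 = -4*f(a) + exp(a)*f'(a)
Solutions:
 f(a) = C1*exp(-4*exp(-a))


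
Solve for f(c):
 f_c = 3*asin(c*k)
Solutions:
 f(c) = C1 + 3*Piecewise((c*asin(c*k) + sqrt(-c^2*k^2 + 1)/k, Ne(k, 0)), (0, True))


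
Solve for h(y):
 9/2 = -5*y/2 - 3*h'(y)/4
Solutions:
 h(y) = C1 - 5*y^2/3 - 6*y


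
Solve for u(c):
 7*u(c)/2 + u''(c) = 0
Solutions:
 u(c) = C1*sin(sqrt(14)*c/2) + C2*cos(sqrt(14)*c/2)


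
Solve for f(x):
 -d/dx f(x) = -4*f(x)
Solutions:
 f(x) = C1*exp(4*x)


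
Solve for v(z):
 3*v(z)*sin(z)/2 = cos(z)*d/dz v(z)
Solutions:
 v(z) = C1/cos(z)^(3/2)


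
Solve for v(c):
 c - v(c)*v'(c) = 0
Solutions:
 v(c) = -sqrt(C1 + c^2)
 v(c) = sqrt(C1 + c^2)


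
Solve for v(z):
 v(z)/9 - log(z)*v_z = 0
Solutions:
 v(z) = C1*exp(li(z)/9)


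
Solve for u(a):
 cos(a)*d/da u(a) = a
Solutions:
 u(a) = C1 + Integral(a/cos(a), a)


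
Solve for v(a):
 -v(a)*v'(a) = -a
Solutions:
 v(a) = -sqrt(C1 + a^2)
 v(a) = sqrt(C1 + a^2)


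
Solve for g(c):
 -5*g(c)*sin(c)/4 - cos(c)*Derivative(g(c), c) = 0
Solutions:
 g(c) = C1*cos(c)^(5/4)


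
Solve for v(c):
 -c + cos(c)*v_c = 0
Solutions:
 v(c) = C1 + Integral(c/cos(c), c)


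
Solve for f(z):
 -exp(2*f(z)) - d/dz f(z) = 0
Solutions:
 f(z) = log(-sqrt(-1/(C1 - z))) - log(2)/2
 f(z) = log(-1/(C1 - z))/2 - log(2)/2


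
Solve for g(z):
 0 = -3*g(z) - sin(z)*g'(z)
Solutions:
 g(z) = C1*(cos(z) + 1)^(3/2)/(cos(z) - 1)^(3/2)


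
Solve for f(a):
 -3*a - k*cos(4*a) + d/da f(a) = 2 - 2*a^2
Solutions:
 f(a) = C1 - 2*a^3/3 + 3*a^2/2 + 2*a + k*sin(4*a)/4


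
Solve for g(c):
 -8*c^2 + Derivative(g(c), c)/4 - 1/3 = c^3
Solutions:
 g(c) = C1 + c^4 + 32*c^3/3 + 4*c/3


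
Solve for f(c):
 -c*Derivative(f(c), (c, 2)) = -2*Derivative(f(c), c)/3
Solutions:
 f(c) = C1 + C2*c^(5/3)


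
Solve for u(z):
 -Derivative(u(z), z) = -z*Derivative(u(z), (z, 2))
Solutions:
 u(z) = C1 + C2*z^2


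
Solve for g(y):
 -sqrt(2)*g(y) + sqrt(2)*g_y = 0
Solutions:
 g(y) = C1*exp(y)


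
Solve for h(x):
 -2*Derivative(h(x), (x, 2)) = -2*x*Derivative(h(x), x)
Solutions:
 h(x) = C1 + C2*erfi(sqrt(2)*x/2)


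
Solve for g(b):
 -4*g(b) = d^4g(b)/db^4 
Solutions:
 g(b) = (C1*sin(b) + C2*cos(b))*exp(-b) + (C3*sin(b) + C4*cos(b))*exp(b)


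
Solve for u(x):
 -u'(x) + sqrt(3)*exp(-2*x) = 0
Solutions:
 u(x) = C1 - sqrt(3)*exp(-2*x)/2


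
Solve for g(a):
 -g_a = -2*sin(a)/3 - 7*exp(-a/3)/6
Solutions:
 g(a) = C1 - 2*cos(a)/3 - 7*exp(-a/3)/2


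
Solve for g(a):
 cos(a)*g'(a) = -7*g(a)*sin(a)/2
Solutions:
 g(a) = C1*cos(a)^(7/2)


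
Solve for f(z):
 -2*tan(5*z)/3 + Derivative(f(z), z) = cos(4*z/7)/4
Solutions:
 f(z) = C1 - 2*log(cos(5*z))/15 + 7*sin(4*z/7)/16


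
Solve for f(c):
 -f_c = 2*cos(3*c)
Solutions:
 f(c) = C1 - 2*sin(3*c)/3


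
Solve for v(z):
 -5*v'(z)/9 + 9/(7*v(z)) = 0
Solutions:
 v(z) = -sqrt(C1 + 5670*z)/35
 v(z) = sqrt(C1 + 5670*z)/35


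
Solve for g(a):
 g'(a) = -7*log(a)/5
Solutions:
 g(a) = C1 - 7*a*log(a)/5 + 7*a/5


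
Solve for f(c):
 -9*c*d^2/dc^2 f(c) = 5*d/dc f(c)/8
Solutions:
 f(c) = C1 + C2*c^(67/72)


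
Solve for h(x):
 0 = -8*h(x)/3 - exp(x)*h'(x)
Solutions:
 h(x) = C1*exp(8*exp(-x)/3)


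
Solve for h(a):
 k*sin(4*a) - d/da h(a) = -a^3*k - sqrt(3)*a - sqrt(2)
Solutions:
 h(a) = C1 + a^4*k/4 + sqrt(3)*a^2/2 + sqrt(2)*a - k*cos(4*a)/4


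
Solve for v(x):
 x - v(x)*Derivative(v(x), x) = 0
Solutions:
 v(x) = -sqrt(C1 + x^2)
 v(x) = sqrt(C1 + x^2)


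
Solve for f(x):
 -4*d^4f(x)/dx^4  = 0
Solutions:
 f(x) = C1 + C2*x + C3*x^2 + C4*x^3


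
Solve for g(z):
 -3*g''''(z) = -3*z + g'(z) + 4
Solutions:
 g(z) = C1 + C4*exp(-3^(2/3)*z/3) + 3*z^2/2 - 4*z + (C2*sin(3^(1/6)*z/2) + C3*cos(3^(1/6)*z/2))*exp(3^(2/3)*z/6)


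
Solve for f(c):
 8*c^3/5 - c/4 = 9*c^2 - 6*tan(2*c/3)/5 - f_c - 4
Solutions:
 f(c) = C1 - 2*c^4/5 + 3*c^3 + c^2/8 - 4*c + 9*log(cos(2*c/3))/5


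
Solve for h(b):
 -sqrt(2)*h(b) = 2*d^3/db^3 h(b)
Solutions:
 h(b) = C3*exp(-2^(5/6)*b/2) + (C1*sin(2^(5/6)*sqrt(3)*b/4) + C2*cos(2^(5/6)*sqrt(3)*b/4))*exp(2^(5/6)*b/4)


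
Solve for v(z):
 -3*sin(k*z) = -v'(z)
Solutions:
 v(z) = C1 - 3*cos(k*z)/k


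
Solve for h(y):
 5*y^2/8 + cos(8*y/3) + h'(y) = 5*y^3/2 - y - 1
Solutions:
 h(y) = C1 + 5*y^4/8 - 5*y^3/24 - y^2/2 - y - 3*sin(8*y/3)/8


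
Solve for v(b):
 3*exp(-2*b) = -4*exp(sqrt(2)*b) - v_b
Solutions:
 v(b) = C1 - 2*sqrt(2)*exp(sqrt(2)*b) + 3*exp(-2*b)/2


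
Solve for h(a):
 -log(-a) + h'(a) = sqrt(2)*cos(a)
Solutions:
 h(a) = C1 + a*log(-a) - a + sqrt(2)*sin(a)


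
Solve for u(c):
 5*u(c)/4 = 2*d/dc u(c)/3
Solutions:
 u(c) = C1*exp(15*c/8)


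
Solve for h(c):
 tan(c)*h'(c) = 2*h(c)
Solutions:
 h(c) = C1*sin(c)^2


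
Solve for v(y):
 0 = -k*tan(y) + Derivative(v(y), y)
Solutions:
 v(y) = C1 - k*log(cos(y))


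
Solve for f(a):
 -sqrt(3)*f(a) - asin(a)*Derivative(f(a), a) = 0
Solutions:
 f(a) = C1*exp(-sqrt(3)*Integral(1/asin(a), a))


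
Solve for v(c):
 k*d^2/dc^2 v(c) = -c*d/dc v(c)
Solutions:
 v(c) = C1 + C2*sqrt(k)*erf(sqrt(2)*c*sqrt(1/k)/2)


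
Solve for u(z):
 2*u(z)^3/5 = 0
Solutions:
 u(z) = 0


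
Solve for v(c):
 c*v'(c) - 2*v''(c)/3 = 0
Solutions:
 v(c) = C1 + C2*erfi(sqrt(3)*c/2)


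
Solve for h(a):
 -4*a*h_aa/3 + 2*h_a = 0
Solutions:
 h(a) = C1 + C2*a^(5/2)


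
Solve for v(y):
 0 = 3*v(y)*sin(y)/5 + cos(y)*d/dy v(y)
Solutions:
 v(y) = C1*cos(y)^(3/5)


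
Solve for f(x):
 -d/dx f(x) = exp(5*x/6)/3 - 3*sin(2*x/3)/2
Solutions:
 f(x) = C1 - 2*exp(5*x/6)/5 - 9*cos(2*x/3)/4


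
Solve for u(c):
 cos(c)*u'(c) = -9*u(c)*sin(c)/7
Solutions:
 u(c) = C1*cos(c)^(9/7)


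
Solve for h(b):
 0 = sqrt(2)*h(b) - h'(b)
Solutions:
 h(b) = C1*exp(sqrt(2)*b)


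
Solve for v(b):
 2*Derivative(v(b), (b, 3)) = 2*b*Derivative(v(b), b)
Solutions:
 v(b) = C1 + Integral(C2*airyai(b) + C3*airybi(b), b)


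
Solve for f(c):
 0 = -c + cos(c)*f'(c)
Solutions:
 f(c) = C1 + Integral(c/cos(c), c)


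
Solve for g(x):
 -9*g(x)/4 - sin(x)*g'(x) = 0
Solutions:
 g(x) = C1*(cos(x) + 1)^(9/8)/(cos(x) - 1)^(9/8)


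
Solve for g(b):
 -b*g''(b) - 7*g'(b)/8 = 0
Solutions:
 g(b) = C1 + C2*b^(1/8)


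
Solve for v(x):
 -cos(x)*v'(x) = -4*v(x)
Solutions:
 v(x) = C1*(sin(x)^2 + 2*sin(x) + 1)/(sin(x)^2 - 2*sin(x) + 1)


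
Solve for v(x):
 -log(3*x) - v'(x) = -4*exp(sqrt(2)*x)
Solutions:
 v(x) = C1 - x*log(x) + x*(1 - log(3)) + 2*sqrt(2)*exp(sqrt(2)*x)


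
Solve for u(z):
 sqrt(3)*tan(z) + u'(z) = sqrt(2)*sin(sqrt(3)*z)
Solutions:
 u(z) = C1 + sqrt(3)*log(cos(z)) - sqrt(6)*cos(sqrt(3)*z)/3


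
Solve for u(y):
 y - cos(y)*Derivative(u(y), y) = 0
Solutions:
 u(y) = C1 + Integral(y/cos(y), y)


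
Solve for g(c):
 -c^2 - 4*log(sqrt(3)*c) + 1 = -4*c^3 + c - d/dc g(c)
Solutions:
 g(c) = C1 - c^4 + c^3/3 + c^2/2 + 4*c*log(c) - 5*c + c*log(9)


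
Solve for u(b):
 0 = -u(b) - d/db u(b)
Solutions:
 u(b) = C1*exp(-b)


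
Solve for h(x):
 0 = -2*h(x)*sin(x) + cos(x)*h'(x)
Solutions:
 h(x) = C1/cos(x)^2


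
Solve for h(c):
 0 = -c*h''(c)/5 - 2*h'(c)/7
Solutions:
 h(c) = C1 + C2/c^(3/7)


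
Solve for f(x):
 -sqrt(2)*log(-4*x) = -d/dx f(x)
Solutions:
 f(x) = C1 + sqrt(2)*x*log(-x) + sqrt(2)*x*(-1 + 2*log(2))


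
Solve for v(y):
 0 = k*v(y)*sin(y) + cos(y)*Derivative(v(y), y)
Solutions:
 v(y) = C1*exp(k*log(cos(y)))


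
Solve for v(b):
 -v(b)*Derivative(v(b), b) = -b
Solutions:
 v(b) = -sqrt(C1 + b^2)
 v(b) = sqrt(C1 + b^2)


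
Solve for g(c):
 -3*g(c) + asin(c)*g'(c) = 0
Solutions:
 g(c) = C1*exp(3*Integral(1/asin(c), c))


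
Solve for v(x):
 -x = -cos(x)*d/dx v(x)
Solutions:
 v(x) = C1 + Integral(x/cos(x), x)


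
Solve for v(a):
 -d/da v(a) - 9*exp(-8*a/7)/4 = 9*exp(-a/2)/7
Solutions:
 v(a) = C1 + 18*exp(-a/2)/7 + 63*exp(-8*a/7)/32


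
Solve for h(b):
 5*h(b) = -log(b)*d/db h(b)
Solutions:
 h(b) = C1*exp(-5*li(b))


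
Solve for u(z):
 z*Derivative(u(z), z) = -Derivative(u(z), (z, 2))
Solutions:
 u(z) = C1 + C2*erf(sqrt(2)*z/2)


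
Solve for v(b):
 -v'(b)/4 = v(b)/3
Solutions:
 v(b) = C1*exp(-4*b/3)


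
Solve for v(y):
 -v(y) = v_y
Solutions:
 v(y) = C1*exp(-y)


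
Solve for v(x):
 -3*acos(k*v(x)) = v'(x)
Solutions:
 Integral(1/acos(_y*k), (_y, v(x))) = C1 - 3*x


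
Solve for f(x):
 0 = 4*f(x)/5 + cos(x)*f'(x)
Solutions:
 f(x) = C1*(sin(x) - 1)^(2/5)/(sin(x) + 1)^(2/5)


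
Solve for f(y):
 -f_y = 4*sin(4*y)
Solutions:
 f(y) = C1 + cos(4*y)


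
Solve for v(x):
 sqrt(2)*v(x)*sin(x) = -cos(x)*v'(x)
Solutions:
 v(x) = C1*cos(x)^(sqrt(2))
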